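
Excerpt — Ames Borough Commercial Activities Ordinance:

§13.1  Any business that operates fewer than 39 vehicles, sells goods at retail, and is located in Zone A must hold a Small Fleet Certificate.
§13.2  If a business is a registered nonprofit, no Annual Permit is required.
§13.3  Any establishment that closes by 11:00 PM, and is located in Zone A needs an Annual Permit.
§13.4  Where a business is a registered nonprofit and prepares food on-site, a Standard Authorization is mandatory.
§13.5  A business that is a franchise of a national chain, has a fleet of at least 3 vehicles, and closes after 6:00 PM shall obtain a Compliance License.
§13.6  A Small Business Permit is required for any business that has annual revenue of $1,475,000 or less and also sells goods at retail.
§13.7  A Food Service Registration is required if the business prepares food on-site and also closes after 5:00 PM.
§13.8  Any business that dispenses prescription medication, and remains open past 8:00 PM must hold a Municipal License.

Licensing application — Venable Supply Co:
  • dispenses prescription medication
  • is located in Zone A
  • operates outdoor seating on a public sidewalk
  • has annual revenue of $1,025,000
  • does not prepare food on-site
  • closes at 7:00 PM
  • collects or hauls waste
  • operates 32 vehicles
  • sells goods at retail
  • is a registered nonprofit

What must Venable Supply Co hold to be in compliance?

§13.1 vehicles 32 < 39; sells goods at retail; is located in Zone A → Small Fleet Certificate required.
§13.2 is a registered nonprofit → exempt from Annual Permit.
§13.3 closes 7:00 PM, at/before 11:00 PM; is located in Zone A → Annual Permit required.
§13.4 is a registered nonprofit; does not prepare food on-site → Standard Authorization not required.
§13.5 is a registered nonprofit (not: is a franchise of a national chain); vehicles 32 ≥ 3; closes 7:00 PM, after 6:00 PM → Compliance License not required.
§13.6 revenue $1,025,000 ≤ $1,475,000; sells goods at retail → Small Business Permit required.
§13.7 does not prepare food on-site; closes 7:00 PM, after 5:00 PM → Food Service Registration not required.
§13.8 dispenses prescription medication; closes 7:00 PM, at/before 8:00 PM → Municipal License not required.

Small Business Permit, Small Fleet Certificate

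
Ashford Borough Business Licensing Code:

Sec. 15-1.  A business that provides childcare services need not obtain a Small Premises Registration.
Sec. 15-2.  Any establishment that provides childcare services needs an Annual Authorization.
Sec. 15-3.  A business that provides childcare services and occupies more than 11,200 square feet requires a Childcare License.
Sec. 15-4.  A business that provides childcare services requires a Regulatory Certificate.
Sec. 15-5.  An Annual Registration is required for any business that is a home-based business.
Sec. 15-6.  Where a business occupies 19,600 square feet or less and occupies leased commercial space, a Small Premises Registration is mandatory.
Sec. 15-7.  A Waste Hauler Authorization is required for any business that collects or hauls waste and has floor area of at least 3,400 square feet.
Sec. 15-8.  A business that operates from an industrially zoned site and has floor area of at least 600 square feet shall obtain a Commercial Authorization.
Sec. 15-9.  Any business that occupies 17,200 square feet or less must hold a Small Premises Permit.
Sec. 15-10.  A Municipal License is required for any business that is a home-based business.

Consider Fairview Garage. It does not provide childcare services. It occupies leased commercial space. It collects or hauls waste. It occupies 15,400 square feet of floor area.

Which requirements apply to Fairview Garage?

Small Premises Permit, Small Premises Registration, Waste Hauler Authorization

Sec. 15-1. does not provide childcare services → Small Premises Registration exemption does not apply.
Sec. 15-2. does not provide childcare services → Annual Authorization not required.
Sec. 15-3. does not provide childcare services; floor area 15,400 square feet > 11,200 square feet → Childcare License not required.
Sec. 15-4. does not provide childcare services → Regulatory Certificate not required.
Sec. 15-5. occupies leased commercial space (not: is a home-based business) → Annual Registration not required.
Sec. 15-6. floor area 15,400 square feet ≤ 19,600 square feet; occupies leased commercial space → Small Premises Registration required.
Sec. 15-7. collects or hauls waste; floor area 15,400 square feet ≥ 3,400 square feet → Waste Hauler Authorization required.
Sec. 15-8. occupies leased commercial space (not: operates from an industrially zoned site); floor area 15,400 square feet ≥ 600 square feet → Commercial Authorization not required.
Sec. 15-9. floor area 15,400 square feet ≤ 17,200 square feet → Small Premises Permit required.
Sec. 15-10. occupies leased commercial space (not: is a home-based business) → Municipal License not required.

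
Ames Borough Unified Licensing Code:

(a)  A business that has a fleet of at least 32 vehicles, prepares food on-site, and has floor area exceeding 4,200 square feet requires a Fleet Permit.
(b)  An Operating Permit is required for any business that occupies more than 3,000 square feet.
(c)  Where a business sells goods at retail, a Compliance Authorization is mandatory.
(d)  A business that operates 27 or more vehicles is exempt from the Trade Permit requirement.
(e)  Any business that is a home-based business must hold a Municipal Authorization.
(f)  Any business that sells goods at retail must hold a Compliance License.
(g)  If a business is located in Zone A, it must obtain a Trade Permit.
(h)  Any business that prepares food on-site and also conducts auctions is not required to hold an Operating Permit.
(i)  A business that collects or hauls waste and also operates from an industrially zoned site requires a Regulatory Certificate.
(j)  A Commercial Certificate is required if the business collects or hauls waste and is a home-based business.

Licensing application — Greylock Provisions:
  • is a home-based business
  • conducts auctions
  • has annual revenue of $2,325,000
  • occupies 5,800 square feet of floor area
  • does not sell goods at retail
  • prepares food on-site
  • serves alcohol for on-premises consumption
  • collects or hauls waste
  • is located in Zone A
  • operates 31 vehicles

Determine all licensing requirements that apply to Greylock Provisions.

Commercial Certificate, Municipal Authorization

(a) vehicles 31 < 32; prepares food on-site; floor area 5,800 square feet > 4,200 square feet → Fleet Permit not required.
(b) floor area 5,800 square feet > 3,000 square feet → Operating Permit required.
(c) does not sell goods at retail → Compliance Authorization not required.
(d) vehicles 31 ≥ 27 → exempt from Trade Permit.
(e) is a home-based business → Municipal Authorization required.
(f) does not sell goods at retail → Compliance License not required.
(g) is located in Zone A → Trade Permit required.
(h) prepares food on-site; conducts auctions → exempt from Operating Permit.
(i) collects or hauls waste; is a home-based business (not: operates from an industrially zoned site) → Regulatory Certificate not required.
(j) collects or hauls waste; is a home-based business → Commercial Certificate required.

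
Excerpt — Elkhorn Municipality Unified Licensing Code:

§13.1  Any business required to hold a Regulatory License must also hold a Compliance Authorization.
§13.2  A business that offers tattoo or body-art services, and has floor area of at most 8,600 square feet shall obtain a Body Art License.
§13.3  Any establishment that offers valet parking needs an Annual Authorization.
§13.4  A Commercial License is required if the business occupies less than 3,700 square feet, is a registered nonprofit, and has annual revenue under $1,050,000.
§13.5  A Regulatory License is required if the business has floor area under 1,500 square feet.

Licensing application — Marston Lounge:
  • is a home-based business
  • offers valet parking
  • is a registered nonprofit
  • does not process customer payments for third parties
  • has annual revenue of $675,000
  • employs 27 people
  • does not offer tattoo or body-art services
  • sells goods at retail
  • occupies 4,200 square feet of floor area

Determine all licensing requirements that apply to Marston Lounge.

§13.1 Regulatory License is not required → no effect.
§13.2 does not offer tattoo or body-art services; floor area 4,200 square feet ≤ 8,600 square feet → Body Art License not required.
§13.3 offers valet parking → Annual Authorization required.
§13.4 floor area 4,200 square feet ≥ 3,700 square feet; is a registered nonprofit; revenue $675,000 < $1,050,000 → Commercial License not required.
§13.5 floor area 4,200 square feet ≥ 1,500 square feet → Regulatory License not required.

Annual Authorization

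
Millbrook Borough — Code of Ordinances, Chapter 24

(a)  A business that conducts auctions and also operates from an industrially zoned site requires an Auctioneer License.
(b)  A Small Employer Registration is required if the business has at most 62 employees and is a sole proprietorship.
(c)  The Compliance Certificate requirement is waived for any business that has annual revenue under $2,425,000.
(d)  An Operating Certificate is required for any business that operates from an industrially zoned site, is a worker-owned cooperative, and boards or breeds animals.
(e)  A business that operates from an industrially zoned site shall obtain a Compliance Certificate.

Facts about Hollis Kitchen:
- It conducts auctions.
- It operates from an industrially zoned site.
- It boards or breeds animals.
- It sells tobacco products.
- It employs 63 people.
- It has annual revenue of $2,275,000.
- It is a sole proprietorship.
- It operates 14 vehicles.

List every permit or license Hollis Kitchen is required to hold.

Auctioneer License

(a) conducts auctions; operates from an industrially zoned site → Auctioneer License required.
(b) employees 63 > 62; is a sole proprietorship → Small Employer Registration not required.
(c) revenue $2,275,000 < $2,425,000 → exempt from Compliance Certificate.
(d) operates from an industrially zoned site; is a sole proprietorship (not: is a worker-owned cooperative); boards or breeds animals → Operating Certificate not required.
(e) operates from an industrially zoned site → Compliance Certificate required.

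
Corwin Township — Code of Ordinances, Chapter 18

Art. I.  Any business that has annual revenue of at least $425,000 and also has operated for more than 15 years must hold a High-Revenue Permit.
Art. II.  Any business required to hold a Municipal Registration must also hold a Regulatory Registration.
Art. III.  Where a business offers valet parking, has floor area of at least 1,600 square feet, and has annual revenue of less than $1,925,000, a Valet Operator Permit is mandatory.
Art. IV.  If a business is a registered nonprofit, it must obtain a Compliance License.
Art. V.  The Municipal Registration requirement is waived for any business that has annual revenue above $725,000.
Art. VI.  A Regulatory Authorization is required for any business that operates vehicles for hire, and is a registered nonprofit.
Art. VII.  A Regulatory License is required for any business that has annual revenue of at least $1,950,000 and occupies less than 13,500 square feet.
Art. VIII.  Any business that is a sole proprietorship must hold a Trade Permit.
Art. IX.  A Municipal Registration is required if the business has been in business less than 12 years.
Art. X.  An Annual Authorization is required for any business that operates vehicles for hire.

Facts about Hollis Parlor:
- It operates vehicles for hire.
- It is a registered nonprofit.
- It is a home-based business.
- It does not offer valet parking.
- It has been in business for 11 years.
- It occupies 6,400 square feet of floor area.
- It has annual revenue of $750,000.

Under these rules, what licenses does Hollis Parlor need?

Art. I. revenue $750,000 ≥ $425,000; years in business 11 ≤ 15 → High-Revenue Permit not required.
Art. II. Municipal Registration is not required → no effect.
Art. III. does not offer valet parking; floor area 6,400 square feet ≥ 1,600 square feet; revenue $750,000 < $1,925,000 → Valet Operator Permit not required.
Art. IV. is a registered nonprofit → Compliance License required.
Art. V. revenue $750,000 > $725,000 → exempt from Municipal Registration.
Art. VI. operates vehicles for hire; is a registered nonprofit → Regulatory Authorization required.
Art. VII. revenue $750,000 < $1,950,000; floor area 6,400 square feet < 13,500 square feet → Regulatory License not required.
Art. VIII. is a registered nonprofit (not: is a sole proprietorship) → Trade Permit not required.
Art. IX. years in business 11 < 12 → Municipal Registration required.
Art. X. operates vehicles for hire → Annual Authorization required.

Annual Authorization, Compliance License, Regulatory Authorization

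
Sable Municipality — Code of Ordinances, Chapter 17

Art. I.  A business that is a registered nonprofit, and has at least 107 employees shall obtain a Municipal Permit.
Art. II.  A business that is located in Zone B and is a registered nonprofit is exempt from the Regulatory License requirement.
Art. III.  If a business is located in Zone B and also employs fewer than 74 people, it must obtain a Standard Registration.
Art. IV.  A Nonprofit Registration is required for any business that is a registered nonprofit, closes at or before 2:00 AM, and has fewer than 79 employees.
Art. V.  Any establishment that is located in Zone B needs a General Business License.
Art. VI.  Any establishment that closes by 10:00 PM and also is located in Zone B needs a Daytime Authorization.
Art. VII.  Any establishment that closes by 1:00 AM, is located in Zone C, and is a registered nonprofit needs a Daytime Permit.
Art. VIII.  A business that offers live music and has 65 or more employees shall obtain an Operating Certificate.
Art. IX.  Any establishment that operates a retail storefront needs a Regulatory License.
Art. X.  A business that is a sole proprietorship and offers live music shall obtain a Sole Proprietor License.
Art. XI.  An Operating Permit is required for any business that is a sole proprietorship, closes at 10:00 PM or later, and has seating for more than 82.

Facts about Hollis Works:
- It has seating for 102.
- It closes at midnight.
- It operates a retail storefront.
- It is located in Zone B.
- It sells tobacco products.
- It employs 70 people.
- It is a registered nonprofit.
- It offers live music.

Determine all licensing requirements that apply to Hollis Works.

General Business License, Nonprofit Registration, Operating Certificate, Standard Registration

Art. I. is a registered nonprofit; employees 70 < 107 → Municipal Permit not required.
Art. II. is located in Zone B; is a registered nonprofit → exempt from Regulatory License.
Art. III. is located in Zone B; employees 70 < 74 → Standard Registration required.
Art. IV. is a registered nonprofit; closes midnight, at/before 2:00 AM; employees 70 < 79 → Nonprofit Registration required.
Art. V. is located in Zone B → General Business License required.
Art. VI. closes midnight, after 10:00 PM; is located in Zone B → Daytime Authorization not required.
Art. VII. closes midnight, at/before 1:00 AM; is located in Zone B (not: is located in Zone C); is a registered nonprofit → Daytime Permit not required.
Art. VIII. offers live music; employees 70 ≥ 65 → Operating Certificate required.
Art. IX. operates a retail storefront → Regulatory License required.
Art. X. is a registered nonprofit (not: is a sole proprietorship); offers live music → Sole Proprietor License not required.
Art. XI. is a registered nonprofit (not: is a sole proprietorship); closes midnight, after 10:00 PM; seating 102 > 82 → Operating Permit not required.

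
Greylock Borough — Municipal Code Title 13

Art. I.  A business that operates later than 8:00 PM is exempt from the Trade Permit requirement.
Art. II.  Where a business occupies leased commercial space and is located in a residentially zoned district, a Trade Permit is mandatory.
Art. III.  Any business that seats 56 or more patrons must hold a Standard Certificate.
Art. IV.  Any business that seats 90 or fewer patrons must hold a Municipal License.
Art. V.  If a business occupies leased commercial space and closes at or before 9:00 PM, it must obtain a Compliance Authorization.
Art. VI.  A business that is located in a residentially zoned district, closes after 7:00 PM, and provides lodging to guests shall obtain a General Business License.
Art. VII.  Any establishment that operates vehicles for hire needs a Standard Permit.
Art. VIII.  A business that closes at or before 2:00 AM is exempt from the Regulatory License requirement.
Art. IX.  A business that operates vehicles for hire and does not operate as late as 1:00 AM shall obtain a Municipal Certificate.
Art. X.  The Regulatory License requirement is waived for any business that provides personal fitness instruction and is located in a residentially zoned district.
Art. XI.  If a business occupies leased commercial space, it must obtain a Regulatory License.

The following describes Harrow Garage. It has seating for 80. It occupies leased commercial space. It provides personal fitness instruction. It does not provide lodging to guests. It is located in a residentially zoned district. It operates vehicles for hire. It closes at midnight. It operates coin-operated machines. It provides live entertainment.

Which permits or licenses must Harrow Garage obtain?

Municipal Certificate, Municipal License, Standard Certificate, Standard Permit

Art. I. closes midnight, after 8:00 PM → exempt from Trade Permit.
Art. II. occupies leased commercial space; is located in a residentially zoned district → Trade Permit required.
Art. III. seating 80 ≥ 56 → Standard Certificate required.
Art. IV. seating 80 ≤ 90 → Municipal License required.
Art. V. occupies leased commercial space; closes midnight, after 9:00 PM → Compliance Authorization not required.
Art. VI. is located in a residentially zoned district; closes midnight, after 7:00 PM; does not provide lodging to guests → General Business License not required.
Art. VII. operates vehicles for hire → Standard Permit required.
Art. VIII. closes midnight, at/before 2:00 AM → exempt from Regulatory License.
Art. IX. operates vehicles for hire; closes midnight, at/before 1:00 AM → Municipal Certificate required.
Art. X. provides personal fitness instruction; is located in a residentially zoned district → exempt from Regulatory License.
Art. XI. occupies leased commercial space → Regulatory License required.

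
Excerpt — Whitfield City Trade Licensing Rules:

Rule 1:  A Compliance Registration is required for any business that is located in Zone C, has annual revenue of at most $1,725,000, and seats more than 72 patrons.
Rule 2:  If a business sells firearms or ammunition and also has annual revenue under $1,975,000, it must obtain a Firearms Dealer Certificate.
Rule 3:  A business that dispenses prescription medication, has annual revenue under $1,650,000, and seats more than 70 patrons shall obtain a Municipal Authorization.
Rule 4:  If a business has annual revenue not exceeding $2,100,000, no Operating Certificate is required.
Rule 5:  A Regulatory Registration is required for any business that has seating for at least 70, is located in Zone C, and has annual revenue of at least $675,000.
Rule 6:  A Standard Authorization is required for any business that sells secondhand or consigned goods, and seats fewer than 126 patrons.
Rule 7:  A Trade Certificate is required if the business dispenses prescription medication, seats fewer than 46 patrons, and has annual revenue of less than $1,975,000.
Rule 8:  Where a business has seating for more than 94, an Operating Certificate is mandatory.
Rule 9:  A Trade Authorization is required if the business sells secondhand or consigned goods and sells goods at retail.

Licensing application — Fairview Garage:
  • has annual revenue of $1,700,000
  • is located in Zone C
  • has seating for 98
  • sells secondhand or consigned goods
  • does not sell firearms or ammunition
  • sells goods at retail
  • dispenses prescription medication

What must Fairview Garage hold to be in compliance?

Compliance Registration, Regulatory Registration, Standard Authorization, Trade Authorization

Rule 1: is located in Zone C; revenue $1,700,000 ≤ $1,725,000; seating 98 > 72 → Compliance Registration required.
Rule 2: does not sell firearms or ammunition; revenue $1,700,000 < $1,975,000 → Firearms Dealer Certificate not required.
Rule 3: dispenses prescription medication; revenue $1,700,000 ≥ $1,650,000; seating 98 > 70 → Municipal Authorization not required.
Rule 4: revenue $1,700,000 ≤ $2,100,000 → exempt from Operating Certificate.
Rule 5: seating 98 ≥ 70; is located in Zone C; revenue $1,700,000 ≥ $675,000 → Regulatory Registration required.
Rule 6: sells secondhand or consigned goods; seating 98 < 126 → Standard Authorization required.
Rule 7: dispenses prescription medication; seating 98 ≥ 46; revenue $1,700,000 < $1,975,000 → Trade Certificate not required.
Rule 8: seating 98 > 94 → Operating Certificate required.
Rule 9: sells secondhand or consigned goods; sells goods at retail → Trade Authorization required.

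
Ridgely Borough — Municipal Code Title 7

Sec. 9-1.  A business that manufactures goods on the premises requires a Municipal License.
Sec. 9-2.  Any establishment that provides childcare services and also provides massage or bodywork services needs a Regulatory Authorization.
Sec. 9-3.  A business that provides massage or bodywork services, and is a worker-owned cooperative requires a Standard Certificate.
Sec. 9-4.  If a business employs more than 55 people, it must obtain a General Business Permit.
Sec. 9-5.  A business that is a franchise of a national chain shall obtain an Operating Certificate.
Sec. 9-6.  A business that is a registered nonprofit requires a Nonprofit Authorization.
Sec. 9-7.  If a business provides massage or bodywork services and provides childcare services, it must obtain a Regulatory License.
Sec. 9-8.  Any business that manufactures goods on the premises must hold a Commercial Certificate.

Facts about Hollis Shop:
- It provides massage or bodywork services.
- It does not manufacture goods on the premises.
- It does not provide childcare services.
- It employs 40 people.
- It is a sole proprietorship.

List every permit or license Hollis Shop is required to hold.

None

Sec. 9-1. does not manufacture goods on the premises → Municipal License not required.
Sec. 9-2. does not provide childcare services; provides massage or bodywork services → Regulatory Authorization not required.
Sec. 9-3. provides massage or bodywork services; is a sole proprietorship (not: is a worker-owned cooperative) → Standard Certificate not required.
Sec. 9-4. employees 40 ≤ 55 → General Business Permit not required.
Sec. 9-5. is a sole proprietorship (not: is a franchise of a national chain) → Operating Certificate not required.
Sec. 9-6. is a sole proprietorship (not: is a registered nonprofit) → Nonprofit Authorization not required.
Sec. 9-7. provides massage or bodywork services; does not provide childcare services → Regulatory License not required.
Sec. 9-8. does not manufacture goods on the premises → Commercial Certificate not required.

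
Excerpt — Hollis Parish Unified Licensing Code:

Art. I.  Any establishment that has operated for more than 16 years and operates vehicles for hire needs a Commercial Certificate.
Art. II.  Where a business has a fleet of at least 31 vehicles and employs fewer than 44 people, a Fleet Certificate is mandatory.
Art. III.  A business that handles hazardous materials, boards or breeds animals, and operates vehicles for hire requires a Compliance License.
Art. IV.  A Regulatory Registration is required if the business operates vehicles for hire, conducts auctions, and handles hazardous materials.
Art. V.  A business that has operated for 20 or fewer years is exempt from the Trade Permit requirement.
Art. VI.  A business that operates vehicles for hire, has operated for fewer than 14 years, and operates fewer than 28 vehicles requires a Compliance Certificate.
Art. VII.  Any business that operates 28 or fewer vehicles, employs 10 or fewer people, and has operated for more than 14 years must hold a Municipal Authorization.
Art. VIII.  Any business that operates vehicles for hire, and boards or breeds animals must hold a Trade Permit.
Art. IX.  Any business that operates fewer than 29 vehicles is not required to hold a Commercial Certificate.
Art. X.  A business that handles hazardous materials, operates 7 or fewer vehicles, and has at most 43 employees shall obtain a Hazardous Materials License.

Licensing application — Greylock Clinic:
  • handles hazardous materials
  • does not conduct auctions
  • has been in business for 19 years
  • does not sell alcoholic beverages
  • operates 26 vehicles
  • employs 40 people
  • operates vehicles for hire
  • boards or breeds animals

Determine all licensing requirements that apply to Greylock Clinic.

Compliance License

Art. I. years in business 19 > 16; operates vehicles for hire → Commercial Certificate required.
Art. II. vehicles 26 < 31; employees 40 < 44 → Fleet Certificate not required.
Art. III. handles hazardous materials; boards or breeds animals; operates vehicles for hire → Compliance License required.
Art. IV. operates vehicles for hire; does not conduct auctions; handles hazardous materials → Regulatory Registration not required.
Art. V. years in business 19 ≤ 20 → exempt from Trade Permit.
Art. VI. operates vehicles for hire; years in business 19 ≥ 14; vehicles 26 < 28 → Compliance Certificate not required.
Art. VII. vehicles 26 ≤ 28; employees 40 > 10; years in business 19 > 14 → Municipal Authorization not required.
Art. VIII. operates vehicles for hire; boards or breeds animals → Trade Permit required.
Art. IX. vehicles 26 < 29 → exempt from Commercial Certificate.
Art. X. handles hazardous materials; vehicles 26 > 7; employees 40 ≤ 43 → Hazardous Materials License not required.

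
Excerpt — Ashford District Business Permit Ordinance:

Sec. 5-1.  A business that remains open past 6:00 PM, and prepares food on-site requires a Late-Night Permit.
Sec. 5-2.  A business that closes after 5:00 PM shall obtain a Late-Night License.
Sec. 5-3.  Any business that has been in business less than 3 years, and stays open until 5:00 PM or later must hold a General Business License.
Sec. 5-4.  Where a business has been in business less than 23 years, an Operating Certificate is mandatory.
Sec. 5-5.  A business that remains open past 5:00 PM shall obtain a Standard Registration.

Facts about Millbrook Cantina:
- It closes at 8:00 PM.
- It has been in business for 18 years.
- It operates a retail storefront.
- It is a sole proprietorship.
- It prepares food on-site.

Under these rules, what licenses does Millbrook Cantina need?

Sec. 5-1. closes 8:00 PM, after 6:00 PM; prepares food on-site → Late-Night Permit required.
Sec. 5-2. closes 8:00 PM, after 5:00 PM → Late-Night License required.
Sec. 5-3. years in business 18 ≥ 3; closes 8:00 PM, after 5:00 PM → General Business License not required.
Sec. 5-4. years in business 18 < 23 → Operating Certificate required.
Sec. 5-5. closes 8:00 PM, after 5:00 PM → Standard Registration required.

Late-Night License, Late-Night Permit, Operating Certificate, Standard Registration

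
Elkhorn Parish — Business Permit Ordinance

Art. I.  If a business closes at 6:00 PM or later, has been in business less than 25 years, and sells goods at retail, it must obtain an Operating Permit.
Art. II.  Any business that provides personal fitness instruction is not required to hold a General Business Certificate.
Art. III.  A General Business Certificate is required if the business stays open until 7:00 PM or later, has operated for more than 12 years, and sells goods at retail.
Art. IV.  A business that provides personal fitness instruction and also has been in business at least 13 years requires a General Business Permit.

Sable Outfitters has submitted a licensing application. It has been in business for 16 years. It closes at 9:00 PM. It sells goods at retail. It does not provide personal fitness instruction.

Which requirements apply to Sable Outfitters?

Art. I. closes 9:00 PM, after 6:00 PM; years in business 16 < 25; sells goods at retail → Operating Permit required.
Art. II. does not provide personal fitness instruction → General Business Certificate exemption does not apply.
Art. III. closes 9:00 PM, after 7:00 PM; years in business 16 > 12; sells goods at retail → General Business Certificate required.
Art. IV. does not provide personal fitness instruction; years in business 16 ≥ 13 → General Business Permit not required.

General Business Certificate, Operating Permit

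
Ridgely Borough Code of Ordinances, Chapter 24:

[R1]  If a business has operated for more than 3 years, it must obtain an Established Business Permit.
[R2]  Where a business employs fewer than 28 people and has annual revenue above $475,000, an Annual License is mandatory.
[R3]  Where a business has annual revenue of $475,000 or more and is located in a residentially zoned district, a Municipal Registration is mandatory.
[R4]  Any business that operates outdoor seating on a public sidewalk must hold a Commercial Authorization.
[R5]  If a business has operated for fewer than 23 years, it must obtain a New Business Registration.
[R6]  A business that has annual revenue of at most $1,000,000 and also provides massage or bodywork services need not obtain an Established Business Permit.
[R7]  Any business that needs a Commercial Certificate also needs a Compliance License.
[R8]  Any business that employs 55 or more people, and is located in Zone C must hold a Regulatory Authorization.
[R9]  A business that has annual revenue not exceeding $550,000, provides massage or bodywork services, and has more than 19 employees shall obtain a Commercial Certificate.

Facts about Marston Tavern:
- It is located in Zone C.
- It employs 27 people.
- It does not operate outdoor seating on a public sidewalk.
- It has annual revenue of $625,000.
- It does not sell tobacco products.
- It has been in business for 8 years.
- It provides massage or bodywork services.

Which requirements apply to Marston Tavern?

Annual License, New Business Registration

[R1] years in business 8 > 3 → Established Business Permit required.
[R2] employees 27 < 28; revenue $625,000 > $475,000 → Annual License required.
[R3] revenue $625,000 ≥ $475,000; is located in Zone C (not: is located in a residentially zoned district) → Municipal Registration not required.
[R4] does not operate outdoor seating on a public sidewalk → Commercial Authorization not required.
[R5] years in business 8 < 23 → New Business Registration required.
[R6] revenue $625,000 ≤ $1,000,000; provides massage or bodywork services → exempt from Established Business Permit.
[R7] Commercial Certificate is not required → no effect.
[R8] employees 27 < 55; is located in Zone C → Regulatory Authorization not required.
[R9] revenue $625,000 > $550,000; provides massage or bodywork services; employees 27 > 19 → Commercial Certificate not required.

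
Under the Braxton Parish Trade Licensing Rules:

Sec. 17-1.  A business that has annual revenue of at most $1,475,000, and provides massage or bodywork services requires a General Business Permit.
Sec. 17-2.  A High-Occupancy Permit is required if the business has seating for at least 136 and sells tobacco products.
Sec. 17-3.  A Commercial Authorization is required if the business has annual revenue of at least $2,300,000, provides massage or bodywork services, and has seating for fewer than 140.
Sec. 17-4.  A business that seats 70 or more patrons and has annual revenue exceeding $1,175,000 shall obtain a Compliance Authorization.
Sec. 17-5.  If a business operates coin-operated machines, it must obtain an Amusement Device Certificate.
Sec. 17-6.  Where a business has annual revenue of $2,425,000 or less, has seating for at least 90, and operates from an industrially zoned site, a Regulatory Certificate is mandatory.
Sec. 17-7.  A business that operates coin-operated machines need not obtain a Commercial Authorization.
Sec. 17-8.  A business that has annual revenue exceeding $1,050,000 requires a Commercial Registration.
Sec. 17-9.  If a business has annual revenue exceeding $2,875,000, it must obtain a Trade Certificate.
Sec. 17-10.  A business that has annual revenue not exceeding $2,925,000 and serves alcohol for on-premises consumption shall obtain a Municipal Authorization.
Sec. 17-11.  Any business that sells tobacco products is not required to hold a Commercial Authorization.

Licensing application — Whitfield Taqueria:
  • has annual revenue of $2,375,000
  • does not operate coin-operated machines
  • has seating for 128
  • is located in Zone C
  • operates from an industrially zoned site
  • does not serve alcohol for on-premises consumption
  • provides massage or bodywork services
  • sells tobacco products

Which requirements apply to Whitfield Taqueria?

Commercial Registration, Compliance Authorization, Regulatory Certificate

Sec. 17-1. revenue $2,375,000 > $1,475,000; provides massage or bodywork services → General Business Permit not required.
Sec. 17-2. seating 128 < 136; sells tobacco products → High-Occupancy Permit not required.
Sec. 17-3. revenue $2,375,000 ≥ $2,300,000; provides massage or bodywork services; seating 128 < 140 → Commercial Authorization required.
Sec. 17-4. seating 128 ≥ 70; revenue $2,375,000 > $1,175,000 → Compliance Authorization required.
Sec. 17-5. does not operate coin-operated machines → Amusement Device Certificate not required.
Sec. 17-6. revenue $2,375,000 ≤ $2,425,000; seating 128 ≥ 90; operates from an industrially zoned site → Regulatory Certificate required.
Sec. 17-7. does not operate coin-operated machines → Commercial Authorization exemption does not apply.
Sec. 17-8. revenue $2,375,000 > $1,050,000 → Commercial Registration required.
Sec. 17-9. revenue $2,375,000 ≤ $2,875,000 → Trade Certificate not required.
Sec. 17-10. revenue $2,375,000 ≤ $2,925,000; does not serve alcohol for on-premises consumption → Municipal Authorization not required.
Sec. 17-11. sells tobacco products → exempt from Commercial Authorization.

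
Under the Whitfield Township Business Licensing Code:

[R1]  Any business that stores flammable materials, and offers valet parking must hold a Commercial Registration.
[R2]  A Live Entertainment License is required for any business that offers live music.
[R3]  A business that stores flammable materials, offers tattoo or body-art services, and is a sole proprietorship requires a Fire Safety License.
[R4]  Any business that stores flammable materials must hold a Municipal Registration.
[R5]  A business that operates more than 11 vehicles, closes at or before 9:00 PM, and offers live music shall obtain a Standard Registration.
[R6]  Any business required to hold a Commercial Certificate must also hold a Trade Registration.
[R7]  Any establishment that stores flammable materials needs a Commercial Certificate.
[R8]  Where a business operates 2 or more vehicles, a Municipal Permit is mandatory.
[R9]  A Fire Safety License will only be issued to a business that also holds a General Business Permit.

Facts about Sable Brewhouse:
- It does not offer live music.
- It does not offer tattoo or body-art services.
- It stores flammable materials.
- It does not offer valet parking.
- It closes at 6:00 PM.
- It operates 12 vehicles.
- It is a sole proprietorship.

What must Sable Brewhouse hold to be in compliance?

[R1] stores flammable materials; does not offer valet parking → Commercial Registration not required.
[R2] does not offer live music → Live Entertainment License not required.
[R3] stores flammable materials; does not offer tattoo or body-art services; is a sole proprietorship → Fire Safety License not required.
[R4] stores flammable materials → Municipal Registration required.
[R5] vehicles 12 > 11; closes 6:00 PM, at/before 9:00 PM; does not offer live music → Standard Registration not required.
[R6] Commercial Certificate is required → Trade Registration also required.
[R7] stores flammable materials → Commercial Certificate required.
[R8] vehicles 12 ≥ 2 → Municipal Permit required.
[R9] Fire Safety License is not required → no effect.

Commercial Certificate, Municipal Permit, Municipal Registration, Trade Registration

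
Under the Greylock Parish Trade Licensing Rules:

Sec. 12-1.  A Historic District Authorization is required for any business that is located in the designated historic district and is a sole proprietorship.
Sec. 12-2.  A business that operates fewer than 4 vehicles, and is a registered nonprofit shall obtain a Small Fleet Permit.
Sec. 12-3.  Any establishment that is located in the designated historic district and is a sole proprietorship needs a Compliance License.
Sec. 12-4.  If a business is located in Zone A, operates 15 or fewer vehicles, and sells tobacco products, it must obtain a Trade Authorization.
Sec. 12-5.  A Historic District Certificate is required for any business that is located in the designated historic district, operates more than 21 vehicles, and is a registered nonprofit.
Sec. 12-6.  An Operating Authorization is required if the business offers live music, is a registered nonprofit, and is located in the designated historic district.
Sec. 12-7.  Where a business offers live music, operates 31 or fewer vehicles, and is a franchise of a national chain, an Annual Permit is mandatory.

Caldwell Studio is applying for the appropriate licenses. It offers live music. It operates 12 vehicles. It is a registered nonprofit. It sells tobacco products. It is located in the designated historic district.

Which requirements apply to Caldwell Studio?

Operating Authorization

Sec. 12-1. is located in the designated historic district; is a registered nonprofit (not: is a sole proprietorship) → Historic District Authorization not required.
Sec. 12-2. vehicles 12 ≥ 4; is a registered nonprofit → Small Fleet Permit not required.
Sec. 12-3. is located in the designated historic district; is a registered nonprofit (not: is a sole proprietorship) → Compliance License not required.
Sec. 12-4. is located in the designated historic district (not: is located in Zone A); vehicles 12 ≤ 15; sells tobacco products → Trade Authorization not required.
Sec. 12-5. is located in the designated historic district; vehicles 12 ≤ 21; is a registered nonprofit → Historic District Certificate not required.
Sec. 12-6. offers live music; is a registered nonprofit; is located in the designated historic district → Operating Authorization required.
Sec. 12-7. offers live music; vehicles 12 ≤ 31; is a registered nonprofit (not: is a franchise of a national chain) → Annual Permit not required.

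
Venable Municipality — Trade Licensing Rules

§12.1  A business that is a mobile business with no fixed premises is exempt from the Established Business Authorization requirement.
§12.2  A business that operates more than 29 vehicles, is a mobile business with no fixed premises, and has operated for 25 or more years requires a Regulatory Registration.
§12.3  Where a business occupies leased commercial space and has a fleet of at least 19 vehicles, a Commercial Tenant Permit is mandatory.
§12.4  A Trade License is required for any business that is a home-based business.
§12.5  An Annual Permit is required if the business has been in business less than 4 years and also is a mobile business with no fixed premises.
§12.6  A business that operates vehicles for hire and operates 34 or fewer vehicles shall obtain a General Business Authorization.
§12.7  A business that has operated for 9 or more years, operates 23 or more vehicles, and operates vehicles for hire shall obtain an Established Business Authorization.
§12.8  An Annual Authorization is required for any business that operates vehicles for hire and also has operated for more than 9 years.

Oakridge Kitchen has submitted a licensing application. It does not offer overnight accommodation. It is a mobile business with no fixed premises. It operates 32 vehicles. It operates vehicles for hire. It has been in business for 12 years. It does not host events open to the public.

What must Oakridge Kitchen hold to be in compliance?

§12.1 is a mobile business with no fixed premises → exempt from Established Business Authorization.
§12.2 vehicles 32 > 29; is a mobile business with no fixed premises; years in business 12 < 25 → Regulatory Registration not required.
§12.3 is a mobile business with no fixed premises (not: occupies leased commercial space); vehicles 32 ≥ 19 → Commercial Tenant Permit not required.
§12.4 is a mobile business with no fixed premises (not: is a home-based business) → Trade License not required.
§12.5 years in business 12 ≥ 4; is a mobile business with no fixed premises → Annual Permit not required.
§12.6 operates vehicles for hire; vehicles 32 ≤ 34 → General Business Authorization required.
§12.7 years in business 12 ≥ 9; vehicles 32 ≥ 23; operates vehicles for hire → Established Business Authorization required.
§12.8 operates vehicles for hire; years in business 12 > 9 → Annual Authorization required.

Annual Authorization, General Business Authorization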